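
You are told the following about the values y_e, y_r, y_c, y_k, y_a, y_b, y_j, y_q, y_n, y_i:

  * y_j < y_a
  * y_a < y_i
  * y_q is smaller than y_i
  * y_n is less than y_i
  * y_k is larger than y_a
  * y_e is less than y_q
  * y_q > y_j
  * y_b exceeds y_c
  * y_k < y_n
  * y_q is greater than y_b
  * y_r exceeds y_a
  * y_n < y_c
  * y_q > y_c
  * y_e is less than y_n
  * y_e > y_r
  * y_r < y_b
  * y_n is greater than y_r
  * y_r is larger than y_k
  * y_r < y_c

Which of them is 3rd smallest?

y_k

The consecutive relations fix a unique order: y_j < y_a < y_k < y_r < y_e < y_n < y_c < y_b < y_q < y_i.
The 3rd smallest is y_k.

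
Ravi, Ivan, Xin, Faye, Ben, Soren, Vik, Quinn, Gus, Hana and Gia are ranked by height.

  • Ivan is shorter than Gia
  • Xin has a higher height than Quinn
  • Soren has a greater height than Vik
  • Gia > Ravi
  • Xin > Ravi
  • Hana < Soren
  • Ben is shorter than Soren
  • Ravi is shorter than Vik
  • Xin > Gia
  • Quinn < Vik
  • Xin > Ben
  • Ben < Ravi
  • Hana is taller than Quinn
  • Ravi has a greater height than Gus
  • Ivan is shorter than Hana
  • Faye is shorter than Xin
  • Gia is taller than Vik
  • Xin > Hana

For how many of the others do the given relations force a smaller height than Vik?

4

The elements the relations force below Vik are Quinn, Gus, Ben, Ravi — no chain reaches any other.
That is 4.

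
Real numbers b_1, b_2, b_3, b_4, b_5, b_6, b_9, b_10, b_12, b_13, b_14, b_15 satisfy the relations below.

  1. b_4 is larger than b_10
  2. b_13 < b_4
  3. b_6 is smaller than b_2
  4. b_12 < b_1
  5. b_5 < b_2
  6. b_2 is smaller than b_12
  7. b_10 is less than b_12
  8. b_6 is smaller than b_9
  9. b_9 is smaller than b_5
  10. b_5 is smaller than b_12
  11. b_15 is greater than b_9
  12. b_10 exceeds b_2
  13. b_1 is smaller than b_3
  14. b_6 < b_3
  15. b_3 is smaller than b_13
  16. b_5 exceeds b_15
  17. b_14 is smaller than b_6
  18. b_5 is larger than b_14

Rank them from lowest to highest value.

Each adjacent pair is fixed by a given relation: b_14 < b_6; b_6 < b_9; b_9 < b_15; b_15 < b_5; b_5 < b_2; b_2 < b_10; b_10 < b_12; b_12 < b_1; b_1 < b_3; b_3 < b_13; b_13 < b_4. Chaining them end to end gives the full order.

b_14 < b_6 < b_9 < b_15 < b_5 < b_2 < b_10 < b_12 < b_1 < b_3 < b_13 < b_4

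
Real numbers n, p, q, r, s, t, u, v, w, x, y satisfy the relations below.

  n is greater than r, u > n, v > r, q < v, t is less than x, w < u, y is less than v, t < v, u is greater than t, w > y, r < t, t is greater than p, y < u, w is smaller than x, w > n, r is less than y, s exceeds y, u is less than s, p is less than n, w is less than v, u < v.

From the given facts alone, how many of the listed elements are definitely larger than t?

From t the given relations immediately reach u, v, x.
From those, s — 4 in total.
No other element is forced above t by the given relations, so the count is 4.

4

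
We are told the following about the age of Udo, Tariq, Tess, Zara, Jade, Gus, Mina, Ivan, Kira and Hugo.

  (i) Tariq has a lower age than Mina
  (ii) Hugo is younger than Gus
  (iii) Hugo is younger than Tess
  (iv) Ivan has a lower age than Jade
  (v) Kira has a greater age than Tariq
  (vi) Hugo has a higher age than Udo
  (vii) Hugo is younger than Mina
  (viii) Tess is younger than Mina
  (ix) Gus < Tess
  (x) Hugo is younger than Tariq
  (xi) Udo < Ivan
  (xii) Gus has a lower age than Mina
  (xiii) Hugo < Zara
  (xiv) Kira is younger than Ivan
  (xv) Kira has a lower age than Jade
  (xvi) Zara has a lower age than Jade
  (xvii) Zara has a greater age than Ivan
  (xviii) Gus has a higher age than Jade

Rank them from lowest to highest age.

Nothing is placed below Udo, so it is least; from there Udo < Hugo; Hugo < Tariq; Tariq < Kira; Kira < Ivan; Ivan < Zara; Zara < Jade; Jade < Gus; Gus < Tess; Tess < Mina, each given directly.

Udo < Hugo < Tariq < Kira < Ivan < Zara < Jade < Gus < Tess < Mina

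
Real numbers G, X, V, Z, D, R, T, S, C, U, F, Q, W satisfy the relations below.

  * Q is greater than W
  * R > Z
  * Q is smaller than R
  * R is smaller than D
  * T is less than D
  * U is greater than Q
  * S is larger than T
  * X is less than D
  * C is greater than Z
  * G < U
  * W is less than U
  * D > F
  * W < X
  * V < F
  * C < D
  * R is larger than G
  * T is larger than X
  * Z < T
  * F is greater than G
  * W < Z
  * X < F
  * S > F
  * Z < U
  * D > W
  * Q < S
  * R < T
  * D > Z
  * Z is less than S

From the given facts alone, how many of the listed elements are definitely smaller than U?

4

Directly below U: W, Z, Q, G.
Nothing else is reachable below U; 4 in all.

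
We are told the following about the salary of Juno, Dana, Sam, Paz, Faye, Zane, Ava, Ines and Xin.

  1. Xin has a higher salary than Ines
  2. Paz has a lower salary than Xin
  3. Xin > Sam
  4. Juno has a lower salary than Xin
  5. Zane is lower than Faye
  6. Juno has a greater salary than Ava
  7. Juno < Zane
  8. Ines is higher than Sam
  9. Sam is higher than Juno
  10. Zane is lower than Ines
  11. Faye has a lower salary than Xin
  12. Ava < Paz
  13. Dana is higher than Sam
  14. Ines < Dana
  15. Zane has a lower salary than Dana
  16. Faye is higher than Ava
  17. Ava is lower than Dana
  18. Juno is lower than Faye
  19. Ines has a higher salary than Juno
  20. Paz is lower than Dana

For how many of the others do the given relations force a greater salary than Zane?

From Zane the given relations immediately reach Ines, Faye, Dana.
From those, Xin — 4 in total.
Nothing else is reachable above Zane; 4 in all.

4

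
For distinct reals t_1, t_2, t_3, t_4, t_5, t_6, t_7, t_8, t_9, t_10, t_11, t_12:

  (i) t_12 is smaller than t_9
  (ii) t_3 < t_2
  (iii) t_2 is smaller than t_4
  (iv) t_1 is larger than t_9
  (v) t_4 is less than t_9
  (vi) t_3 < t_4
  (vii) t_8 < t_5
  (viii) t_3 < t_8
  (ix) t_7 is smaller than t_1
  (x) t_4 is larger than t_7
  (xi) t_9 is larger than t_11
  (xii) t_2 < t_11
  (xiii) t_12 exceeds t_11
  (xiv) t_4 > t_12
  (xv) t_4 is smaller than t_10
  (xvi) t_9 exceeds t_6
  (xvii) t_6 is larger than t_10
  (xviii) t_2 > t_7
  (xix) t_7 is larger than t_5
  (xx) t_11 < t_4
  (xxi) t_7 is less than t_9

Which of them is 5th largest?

t_4

Chaining the given pairs: t_3 < t_8 < t_5 < t_7 < t_2 < t_11 < t_12 < t_4 < t_10 < t_6 < t_9 < t_1.
The 5th largest is t_4.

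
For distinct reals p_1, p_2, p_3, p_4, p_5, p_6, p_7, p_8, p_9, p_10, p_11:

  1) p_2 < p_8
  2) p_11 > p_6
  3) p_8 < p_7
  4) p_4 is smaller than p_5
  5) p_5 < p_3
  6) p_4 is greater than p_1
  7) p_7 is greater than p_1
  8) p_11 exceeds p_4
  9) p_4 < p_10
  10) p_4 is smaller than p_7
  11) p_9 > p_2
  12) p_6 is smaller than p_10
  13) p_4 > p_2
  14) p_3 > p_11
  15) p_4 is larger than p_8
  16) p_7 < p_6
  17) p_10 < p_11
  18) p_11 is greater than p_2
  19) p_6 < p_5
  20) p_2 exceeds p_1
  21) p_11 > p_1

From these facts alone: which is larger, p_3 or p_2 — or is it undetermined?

p_3

p_2 < p_8 < p_4 < p_7 < p_6 < p_10 < p_11 < p_3, by transitivity through p_8, p_4, p_7, p_6, p_10, p_11.
So p_3 is larger.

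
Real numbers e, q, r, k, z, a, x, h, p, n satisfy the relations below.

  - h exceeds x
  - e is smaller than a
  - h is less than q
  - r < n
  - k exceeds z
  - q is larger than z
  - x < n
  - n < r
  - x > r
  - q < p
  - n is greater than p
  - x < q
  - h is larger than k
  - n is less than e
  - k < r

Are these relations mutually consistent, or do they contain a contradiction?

inconsistent

We have n < r stated directly, yet also r < x < h < q < p < n by chaining the others — so r < n. Contradiction.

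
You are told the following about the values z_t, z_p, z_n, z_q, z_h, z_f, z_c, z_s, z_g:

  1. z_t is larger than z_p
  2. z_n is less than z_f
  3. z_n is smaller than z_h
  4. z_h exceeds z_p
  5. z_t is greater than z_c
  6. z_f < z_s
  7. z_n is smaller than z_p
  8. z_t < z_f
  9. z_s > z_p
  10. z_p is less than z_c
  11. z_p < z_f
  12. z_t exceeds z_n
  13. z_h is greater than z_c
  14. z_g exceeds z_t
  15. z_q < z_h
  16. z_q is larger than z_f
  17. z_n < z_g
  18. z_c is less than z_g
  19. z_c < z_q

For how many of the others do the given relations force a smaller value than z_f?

The elements the relations force below z_f are z_n, z_p, z_c, z_t — no chain reaches any other.
That is 4.

4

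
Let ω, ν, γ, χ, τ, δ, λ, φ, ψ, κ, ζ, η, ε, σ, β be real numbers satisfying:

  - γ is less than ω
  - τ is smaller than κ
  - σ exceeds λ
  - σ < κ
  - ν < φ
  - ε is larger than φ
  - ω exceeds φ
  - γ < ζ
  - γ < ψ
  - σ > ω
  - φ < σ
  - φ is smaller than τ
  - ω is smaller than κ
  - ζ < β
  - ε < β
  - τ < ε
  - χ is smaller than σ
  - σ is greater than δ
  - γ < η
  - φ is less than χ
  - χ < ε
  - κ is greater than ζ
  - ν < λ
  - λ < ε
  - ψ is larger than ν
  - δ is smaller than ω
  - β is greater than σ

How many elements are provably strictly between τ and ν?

The relations place ν below τ. An element lies strictly between them when it is forced above ν and also forced below τ.
Above ν: {φ, ψ, χ, λ, ω, σ, ε, β, κ}. Below τ: {φ}.
Intersection: {φ} — 1.

1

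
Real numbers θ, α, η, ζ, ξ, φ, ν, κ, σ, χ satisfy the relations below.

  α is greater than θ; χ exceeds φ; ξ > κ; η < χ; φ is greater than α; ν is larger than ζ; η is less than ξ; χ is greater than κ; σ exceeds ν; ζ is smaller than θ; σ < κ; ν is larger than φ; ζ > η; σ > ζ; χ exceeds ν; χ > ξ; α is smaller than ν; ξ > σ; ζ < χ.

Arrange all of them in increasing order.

η < ζ < θ < α < φ < ν < σ < κ < ξ < χ

Nothing is placed below η, so it is least; from there η < ζ; ζ < θ; θ < α; α < φ; φ < ν; ν < σ; σ < κ; κ < ξ; ξ < χ, each given directly.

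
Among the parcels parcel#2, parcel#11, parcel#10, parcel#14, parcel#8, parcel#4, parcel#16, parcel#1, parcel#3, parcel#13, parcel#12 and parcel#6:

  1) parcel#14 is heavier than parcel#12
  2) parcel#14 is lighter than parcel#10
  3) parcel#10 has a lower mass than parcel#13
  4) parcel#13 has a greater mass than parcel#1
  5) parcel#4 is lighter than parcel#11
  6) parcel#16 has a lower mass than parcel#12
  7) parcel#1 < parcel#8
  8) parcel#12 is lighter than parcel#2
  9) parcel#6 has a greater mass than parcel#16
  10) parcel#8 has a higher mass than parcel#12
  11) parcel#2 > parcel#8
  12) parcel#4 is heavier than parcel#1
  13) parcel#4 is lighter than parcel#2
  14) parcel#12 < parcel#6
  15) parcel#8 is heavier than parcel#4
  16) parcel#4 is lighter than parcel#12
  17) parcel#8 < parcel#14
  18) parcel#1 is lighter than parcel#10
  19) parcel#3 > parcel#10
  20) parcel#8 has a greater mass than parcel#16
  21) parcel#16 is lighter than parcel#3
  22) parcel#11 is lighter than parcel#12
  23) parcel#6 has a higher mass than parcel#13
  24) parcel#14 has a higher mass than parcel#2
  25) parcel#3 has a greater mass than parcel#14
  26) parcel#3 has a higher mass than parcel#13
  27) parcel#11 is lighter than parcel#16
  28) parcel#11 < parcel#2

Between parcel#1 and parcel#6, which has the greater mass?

parcel#6

parcel#1 < parcel#4 and parcel#4 < parcel#11 give parcel#1 < parcel#11.
Then parcel#11 < parcel#16 extends the chain to parcel#16.
Then parcel#16 < parcel#12 extends the chain to parcel#12.
With parcel#12 < parcel#8: parcel#1 < parcel#4 < parcel#11 < parcel#16 < parcel#12 < parcel#8.
With parcel#8 < parcel#2: parcel#1 < parcel#4 < parcel#11 < parcel#16 < parcel#12 < parcel#8 < parcel#2.
With parcel#2 < parcel#14: parcel#1 < parcel#4 < parcel#11 < parcel#16 < parcel#12 < parcel#8 < parcel#2 < parcel#14.
With parcel#14 < parcel#10: parcel#1 < parcel#4 < parcel#11 < parcel#16 < parcel#12 < parcel#8 < parcel#2 < parcel#14 < parcel#10.
Then parcel#10 < parcel#13 extends the chain to parcel#13.
With parcel#13 < parcel#6: parcel#1 < parcel#4 < parcel#11 < parcel#16 < parcel#12 < parcel#8 < parcel#2 < parcel#14 < parcel#10 < parcel#13 < parcel#6.
So parcel#1 < parcel#6; parcel#6 is the heavier of the two.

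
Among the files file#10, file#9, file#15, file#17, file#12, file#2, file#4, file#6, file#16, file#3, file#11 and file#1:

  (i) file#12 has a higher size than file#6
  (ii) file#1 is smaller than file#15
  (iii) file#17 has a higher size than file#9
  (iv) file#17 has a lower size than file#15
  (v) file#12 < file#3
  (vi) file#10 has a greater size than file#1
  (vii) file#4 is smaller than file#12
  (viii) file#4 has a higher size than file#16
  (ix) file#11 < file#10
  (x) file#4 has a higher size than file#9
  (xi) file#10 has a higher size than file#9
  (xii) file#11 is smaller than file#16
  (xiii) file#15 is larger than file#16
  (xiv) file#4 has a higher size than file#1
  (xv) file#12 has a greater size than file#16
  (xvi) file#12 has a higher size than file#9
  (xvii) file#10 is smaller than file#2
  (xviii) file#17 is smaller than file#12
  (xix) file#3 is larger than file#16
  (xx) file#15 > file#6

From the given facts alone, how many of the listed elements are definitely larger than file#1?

Directly above file#1: file#15, file#10, file#4.
One step further: file#2, file#12 (5 so far).
One step further: file#3 (6 so far).
Nothing else is reachable above file#1; 6 in all.

6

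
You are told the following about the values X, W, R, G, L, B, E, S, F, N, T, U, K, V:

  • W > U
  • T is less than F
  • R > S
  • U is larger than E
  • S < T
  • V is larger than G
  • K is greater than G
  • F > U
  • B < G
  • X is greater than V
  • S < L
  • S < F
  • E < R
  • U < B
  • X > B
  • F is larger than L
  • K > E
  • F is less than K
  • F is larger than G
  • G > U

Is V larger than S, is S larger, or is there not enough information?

undetermined

Following every chain through S: above S we get L, T, R, F, K.
V is not reached, and no chain runs the other way from V to S.
So the given relations leave the order of S and V undetermined.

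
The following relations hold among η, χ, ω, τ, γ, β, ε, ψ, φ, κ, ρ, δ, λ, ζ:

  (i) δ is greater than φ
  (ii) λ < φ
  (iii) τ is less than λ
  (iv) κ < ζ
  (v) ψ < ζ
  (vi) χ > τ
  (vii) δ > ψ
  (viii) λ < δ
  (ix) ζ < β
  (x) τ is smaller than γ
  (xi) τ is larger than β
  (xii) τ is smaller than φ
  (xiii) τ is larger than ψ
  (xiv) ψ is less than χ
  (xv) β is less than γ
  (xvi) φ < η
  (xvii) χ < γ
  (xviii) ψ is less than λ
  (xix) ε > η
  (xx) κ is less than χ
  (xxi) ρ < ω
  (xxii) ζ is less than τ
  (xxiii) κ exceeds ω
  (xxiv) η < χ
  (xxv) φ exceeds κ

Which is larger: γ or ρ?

ρ < ω < κ < ζ < β < τ < λ < φ < η < χ < γ, by transitivity through ω, κ, ζ, β, τ, λ, φ, η, χ.
So ρ < γ; γ is the larger of the two.

γ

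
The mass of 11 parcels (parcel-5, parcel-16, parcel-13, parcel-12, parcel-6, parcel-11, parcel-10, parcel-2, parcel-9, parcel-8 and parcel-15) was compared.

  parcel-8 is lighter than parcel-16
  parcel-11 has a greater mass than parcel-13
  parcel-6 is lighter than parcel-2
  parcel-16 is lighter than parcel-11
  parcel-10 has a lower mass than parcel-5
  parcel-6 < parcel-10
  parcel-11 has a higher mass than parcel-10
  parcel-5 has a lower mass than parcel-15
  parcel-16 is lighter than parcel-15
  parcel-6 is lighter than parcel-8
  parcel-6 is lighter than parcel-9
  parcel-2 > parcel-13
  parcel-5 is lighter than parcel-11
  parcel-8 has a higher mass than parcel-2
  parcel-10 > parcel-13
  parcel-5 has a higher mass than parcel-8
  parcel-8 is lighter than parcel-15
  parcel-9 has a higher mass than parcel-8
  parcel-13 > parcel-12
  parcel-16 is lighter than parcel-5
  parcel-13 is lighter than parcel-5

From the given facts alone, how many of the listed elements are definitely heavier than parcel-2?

6

The elements the relations force above parcel-2 are parcel-8, parcel-9, parcel-16, parcel-5, parcel-15, parcel-11 — no chain reaches any other.
That is 6.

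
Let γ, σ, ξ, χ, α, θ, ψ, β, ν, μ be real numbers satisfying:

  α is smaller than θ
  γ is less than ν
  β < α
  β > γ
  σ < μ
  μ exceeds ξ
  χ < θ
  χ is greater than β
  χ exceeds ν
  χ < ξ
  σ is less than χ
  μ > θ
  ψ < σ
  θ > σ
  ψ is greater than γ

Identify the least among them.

γ

ν is not least since γ < ν; β is not least since γ < β; ψ is not least since γ < ψ; σ is not least since ψ < σ; α is not least since β < α; χ is not least since σ < χ; ξ is not least since χ < ξ; θ is not least since α < θ; μ is not least since σ < μ.
Only γ has nothing below it, so γ is the least.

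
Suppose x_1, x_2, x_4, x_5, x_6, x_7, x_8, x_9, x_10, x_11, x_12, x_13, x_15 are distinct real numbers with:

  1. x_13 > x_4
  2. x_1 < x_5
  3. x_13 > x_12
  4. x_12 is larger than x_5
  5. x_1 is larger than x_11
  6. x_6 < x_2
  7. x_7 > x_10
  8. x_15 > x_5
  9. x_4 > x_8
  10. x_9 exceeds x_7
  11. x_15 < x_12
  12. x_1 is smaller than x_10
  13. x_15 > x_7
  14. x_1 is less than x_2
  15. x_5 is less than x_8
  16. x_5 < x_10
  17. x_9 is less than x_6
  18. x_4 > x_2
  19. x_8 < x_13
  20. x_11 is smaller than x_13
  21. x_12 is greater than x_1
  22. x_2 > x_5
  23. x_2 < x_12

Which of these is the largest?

Chaining downward from x_13: directly below it, x_11, x_8, x_12, x_4; then x_1, x_5, x_15, x_2; then x_7, x_6; then x_10, x_9.
That covers every other element, and nothing is given above x_13, so x_13 is the largest.

x_13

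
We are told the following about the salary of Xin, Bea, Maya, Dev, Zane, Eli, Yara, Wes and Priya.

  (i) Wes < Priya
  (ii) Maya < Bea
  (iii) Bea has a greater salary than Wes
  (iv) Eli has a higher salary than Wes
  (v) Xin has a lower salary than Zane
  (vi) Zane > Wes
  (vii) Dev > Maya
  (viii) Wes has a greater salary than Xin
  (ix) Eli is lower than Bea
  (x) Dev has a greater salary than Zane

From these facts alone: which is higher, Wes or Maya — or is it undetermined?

Following every chain through Wes: above Wes we get Priya, Zane, Eli, Dev, Bea; below Wes we get Xin.
Maya is not reached, and no chain runs the other way from Maya to Wes.
So the given relations leave the order of Wes and Maya undetermined.

undetermined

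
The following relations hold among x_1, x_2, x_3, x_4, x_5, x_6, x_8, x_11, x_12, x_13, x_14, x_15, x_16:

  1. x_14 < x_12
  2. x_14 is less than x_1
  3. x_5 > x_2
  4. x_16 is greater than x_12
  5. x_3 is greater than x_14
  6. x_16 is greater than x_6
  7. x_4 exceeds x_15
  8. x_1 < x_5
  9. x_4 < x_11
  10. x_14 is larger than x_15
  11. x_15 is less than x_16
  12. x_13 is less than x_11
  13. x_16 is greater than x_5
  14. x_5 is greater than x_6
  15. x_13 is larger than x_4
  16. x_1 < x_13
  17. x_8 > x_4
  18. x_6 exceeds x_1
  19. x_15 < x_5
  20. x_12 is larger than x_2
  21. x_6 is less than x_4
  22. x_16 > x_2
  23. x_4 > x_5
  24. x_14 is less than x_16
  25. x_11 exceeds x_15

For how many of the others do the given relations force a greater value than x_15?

Directly above x_15: x_14, x_5, x_16, x_4, x_11.
One step further: x_1, x_12, x_8, x_3, x_13 (10 so far).
One step further: x_6 (11 so far).
Nothing else is reachable above x_15; 11 in all.

11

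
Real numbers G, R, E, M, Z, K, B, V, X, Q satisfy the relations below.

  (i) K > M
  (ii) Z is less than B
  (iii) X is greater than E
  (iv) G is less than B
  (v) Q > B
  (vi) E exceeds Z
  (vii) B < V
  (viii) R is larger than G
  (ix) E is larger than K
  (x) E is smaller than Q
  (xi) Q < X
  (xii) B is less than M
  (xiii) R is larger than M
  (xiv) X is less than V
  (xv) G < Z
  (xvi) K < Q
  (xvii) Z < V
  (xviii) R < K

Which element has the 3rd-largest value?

The consecutive relations fix a unique order: G < Z < B < M < R < K < E < Q < X < V.
The 3rd largest is Q.

Q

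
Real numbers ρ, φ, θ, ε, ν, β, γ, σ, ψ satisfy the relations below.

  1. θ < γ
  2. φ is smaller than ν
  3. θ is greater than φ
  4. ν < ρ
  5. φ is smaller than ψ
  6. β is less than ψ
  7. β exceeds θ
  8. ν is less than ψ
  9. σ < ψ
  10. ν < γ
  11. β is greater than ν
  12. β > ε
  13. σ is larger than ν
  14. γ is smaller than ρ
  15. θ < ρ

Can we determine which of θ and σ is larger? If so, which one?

Following every chain through θ: above θ we get γ, ρ, β, ψ; below θ we get φ.
σ is not reached, and no chain runs the other way from σ to θ.
So the given relations leave the order of θ and σ undetermined.

undetermined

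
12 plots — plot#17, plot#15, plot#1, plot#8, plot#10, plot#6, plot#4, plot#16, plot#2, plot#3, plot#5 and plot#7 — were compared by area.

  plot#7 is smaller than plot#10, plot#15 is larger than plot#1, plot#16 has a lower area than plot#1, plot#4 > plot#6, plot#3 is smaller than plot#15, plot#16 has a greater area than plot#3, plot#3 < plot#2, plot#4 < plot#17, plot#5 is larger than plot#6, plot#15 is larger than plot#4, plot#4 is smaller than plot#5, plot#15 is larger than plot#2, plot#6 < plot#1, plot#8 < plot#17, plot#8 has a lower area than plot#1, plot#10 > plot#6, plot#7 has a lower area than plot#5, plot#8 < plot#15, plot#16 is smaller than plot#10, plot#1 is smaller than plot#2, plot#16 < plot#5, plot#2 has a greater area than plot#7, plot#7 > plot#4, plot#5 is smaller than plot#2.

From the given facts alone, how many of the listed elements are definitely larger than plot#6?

Directly above plot#6: plot#4, plot#5, plot#1, plot#10.
One step further: plot#7, plot#2, plot#15, plot#17 (8 so far).
Nothing else is reachable above plot#6; 8 in all.

8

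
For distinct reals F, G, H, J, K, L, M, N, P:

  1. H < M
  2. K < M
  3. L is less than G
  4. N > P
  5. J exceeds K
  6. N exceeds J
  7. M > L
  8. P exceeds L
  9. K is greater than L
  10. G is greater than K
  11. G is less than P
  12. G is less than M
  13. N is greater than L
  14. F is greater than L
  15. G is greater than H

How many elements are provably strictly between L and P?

The relations place L below P. An element lies strictly between them when it is forced above L and also forced below P.
Above L: {K, G, J, F, M, N}. Below P: {H, K, G}.
Intersection: {K, G} — 2.

2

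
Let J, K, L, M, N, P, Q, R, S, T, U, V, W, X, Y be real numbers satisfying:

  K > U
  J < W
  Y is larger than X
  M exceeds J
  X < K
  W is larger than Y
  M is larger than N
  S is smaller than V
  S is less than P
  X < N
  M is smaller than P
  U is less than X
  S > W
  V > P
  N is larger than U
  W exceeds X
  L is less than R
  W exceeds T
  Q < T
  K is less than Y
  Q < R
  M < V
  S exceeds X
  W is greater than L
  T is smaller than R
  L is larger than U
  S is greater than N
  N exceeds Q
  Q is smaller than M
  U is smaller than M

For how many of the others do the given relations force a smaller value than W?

8

The elements the relations force below W are Q, U, X, T, K, Y, J, L — no chain reaches any other.
That is 8.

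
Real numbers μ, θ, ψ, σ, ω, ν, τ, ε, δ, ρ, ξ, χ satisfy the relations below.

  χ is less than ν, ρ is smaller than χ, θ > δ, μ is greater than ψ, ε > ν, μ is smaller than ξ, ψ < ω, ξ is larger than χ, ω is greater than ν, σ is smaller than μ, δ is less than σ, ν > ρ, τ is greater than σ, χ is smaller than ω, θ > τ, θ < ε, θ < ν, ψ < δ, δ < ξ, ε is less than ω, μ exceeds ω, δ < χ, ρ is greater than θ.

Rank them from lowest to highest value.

ψ < δ < σ < τ < θ < ρ < χ < ν < ε < ω < μ < ξ

Nothing is placed below ψ, so it is least; from there ψ < δ; δ < σ; σ < τ; τ < θ; θ < ρ; ρ < χ; χ < ν; ν < ε; ε < ω; ω < μ; μ < ξ, each given directly.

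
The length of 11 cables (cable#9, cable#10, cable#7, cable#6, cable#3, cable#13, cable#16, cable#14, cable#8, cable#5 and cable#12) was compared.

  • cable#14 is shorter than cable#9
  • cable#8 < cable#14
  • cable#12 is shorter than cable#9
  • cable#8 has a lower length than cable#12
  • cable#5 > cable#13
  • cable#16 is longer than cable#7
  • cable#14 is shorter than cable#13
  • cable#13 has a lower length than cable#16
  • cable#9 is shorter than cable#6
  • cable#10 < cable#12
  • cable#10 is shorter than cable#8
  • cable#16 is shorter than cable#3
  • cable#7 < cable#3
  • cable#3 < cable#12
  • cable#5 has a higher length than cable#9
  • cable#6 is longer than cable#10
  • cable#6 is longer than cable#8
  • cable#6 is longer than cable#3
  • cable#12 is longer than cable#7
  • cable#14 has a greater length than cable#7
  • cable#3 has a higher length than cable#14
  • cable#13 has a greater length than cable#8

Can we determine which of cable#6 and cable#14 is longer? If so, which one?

cable#6

cable#14 < cable#13 and cable#13 < cable#16 give cable#14 < cable#16.
With cable#16 < cable#3: cable#14 < cable#13 < cable#16 < cable#3.
Then cable#3 < cable#12 extends the chain to cable#12.
Then cable#12 < cable#9 extends the chain to cable#9.
Then cable#9 < cable#6 extends the chain to cable#6.
So cable#6 is longer.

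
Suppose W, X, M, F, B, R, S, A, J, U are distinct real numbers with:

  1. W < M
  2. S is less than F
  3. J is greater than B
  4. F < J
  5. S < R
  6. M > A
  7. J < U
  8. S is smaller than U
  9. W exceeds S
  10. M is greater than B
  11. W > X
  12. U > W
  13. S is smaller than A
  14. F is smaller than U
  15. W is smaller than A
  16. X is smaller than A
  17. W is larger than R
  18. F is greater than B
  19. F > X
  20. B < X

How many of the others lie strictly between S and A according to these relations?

The relations place S below A. An element lies strictly between them when it is forced above S and also forced below A.
Above S: {F, R, W, J, U, M}. Below A: {B, X, R, W}.
Intersection: {R, W} — 2.

2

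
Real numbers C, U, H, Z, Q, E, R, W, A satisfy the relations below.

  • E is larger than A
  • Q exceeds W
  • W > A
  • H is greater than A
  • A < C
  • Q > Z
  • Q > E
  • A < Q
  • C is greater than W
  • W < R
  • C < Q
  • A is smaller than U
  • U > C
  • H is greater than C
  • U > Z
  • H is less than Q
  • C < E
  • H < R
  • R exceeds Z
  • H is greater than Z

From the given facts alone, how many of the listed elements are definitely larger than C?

5

The elements the relations force above C are U, H, R, E, Q — no chain reaches any other.
That is 5.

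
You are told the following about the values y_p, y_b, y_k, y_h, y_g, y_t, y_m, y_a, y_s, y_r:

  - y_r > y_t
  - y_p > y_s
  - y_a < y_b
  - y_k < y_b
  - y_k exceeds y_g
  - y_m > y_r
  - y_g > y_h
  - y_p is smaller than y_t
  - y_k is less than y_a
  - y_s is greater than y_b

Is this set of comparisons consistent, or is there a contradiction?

consistent

Every relation is compatible with y_h < y_g < y_k < y_a < y_b < y_s < y_p < y_t < y_r < y_m; the set is consistent.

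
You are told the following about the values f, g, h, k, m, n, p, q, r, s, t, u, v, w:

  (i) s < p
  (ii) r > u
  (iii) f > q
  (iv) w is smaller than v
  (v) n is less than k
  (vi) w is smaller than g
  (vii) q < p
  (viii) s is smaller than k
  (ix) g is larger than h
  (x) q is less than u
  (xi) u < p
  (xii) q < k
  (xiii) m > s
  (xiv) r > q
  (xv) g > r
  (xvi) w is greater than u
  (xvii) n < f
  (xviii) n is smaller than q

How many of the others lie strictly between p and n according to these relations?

Chaining upward from n reaches: q, u, r, w, f, v, g, k.
Chaining downward from p reaches: q, u, s.
Strictly between n and p are those in both lists: q, u — 2 elements.

2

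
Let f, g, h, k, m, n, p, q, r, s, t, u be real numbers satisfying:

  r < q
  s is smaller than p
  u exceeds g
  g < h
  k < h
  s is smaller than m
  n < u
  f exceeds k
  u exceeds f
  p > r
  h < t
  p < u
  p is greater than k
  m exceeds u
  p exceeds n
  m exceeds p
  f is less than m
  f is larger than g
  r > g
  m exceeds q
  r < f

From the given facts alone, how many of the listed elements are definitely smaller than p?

The elements the relations force below p are g, s, k, r, n — no chain reaches any other.
That is 5.

5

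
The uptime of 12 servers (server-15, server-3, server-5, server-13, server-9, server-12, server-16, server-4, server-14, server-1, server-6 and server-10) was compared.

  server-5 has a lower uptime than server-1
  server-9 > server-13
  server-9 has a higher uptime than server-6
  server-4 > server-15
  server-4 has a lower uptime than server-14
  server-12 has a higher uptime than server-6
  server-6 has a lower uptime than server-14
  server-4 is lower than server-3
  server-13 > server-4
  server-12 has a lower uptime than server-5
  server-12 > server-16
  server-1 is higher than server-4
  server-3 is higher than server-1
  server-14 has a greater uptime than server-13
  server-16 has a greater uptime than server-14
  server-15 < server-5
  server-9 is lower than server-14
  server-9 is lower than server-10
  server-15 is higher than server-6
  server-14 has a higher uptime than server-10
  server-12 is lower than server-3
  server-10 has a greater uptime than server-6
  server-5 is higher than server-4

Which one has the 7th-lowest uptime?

Piecing the relations together gives one ordering: server-6 < server-15 < server-4 < server-13 < server-9 < server-10 < server-14 < server-16 < server-12 < server-5 < server-1 < server-3.
The 7th smallest is server-14.

server-14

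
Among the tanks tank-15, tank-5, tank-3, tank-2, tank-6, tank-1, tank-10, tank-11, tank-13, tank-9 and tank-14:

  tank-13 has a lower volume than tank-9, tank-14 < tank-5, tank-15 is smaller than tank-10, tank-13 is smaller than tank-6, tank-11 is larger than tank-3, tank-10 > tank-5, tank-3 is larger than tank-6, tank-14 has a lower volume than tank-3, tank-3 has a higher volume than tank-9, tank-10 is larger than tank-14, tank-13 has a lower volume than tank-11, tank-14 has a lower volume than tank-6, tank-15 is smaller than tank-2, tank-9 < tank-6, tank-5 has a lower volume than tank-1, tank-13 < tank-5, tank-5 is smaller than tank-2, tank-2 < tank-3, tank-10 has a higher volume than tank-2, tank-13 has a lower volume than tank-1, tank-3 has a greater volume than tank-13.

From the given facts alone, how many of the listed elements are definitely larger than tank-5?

5

Directly above tank-5: tank-1, tank-2, tank-10.
One step further: tank-3 (4 so far).
One step further: tank-11 (5 so far).
No other element is forced above tank-5 by the given relations, so the count is 5.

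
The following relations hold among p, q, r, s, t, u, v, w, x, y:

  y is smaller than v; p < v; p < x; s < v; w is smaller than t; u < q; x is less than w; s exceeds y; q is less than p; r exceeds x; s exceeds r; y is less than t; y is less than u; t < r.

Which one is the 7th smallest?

The consecutive relations fix a unique order: y < u < q < p < x < w < t < r < s < v.
The 7th smallest is t.

t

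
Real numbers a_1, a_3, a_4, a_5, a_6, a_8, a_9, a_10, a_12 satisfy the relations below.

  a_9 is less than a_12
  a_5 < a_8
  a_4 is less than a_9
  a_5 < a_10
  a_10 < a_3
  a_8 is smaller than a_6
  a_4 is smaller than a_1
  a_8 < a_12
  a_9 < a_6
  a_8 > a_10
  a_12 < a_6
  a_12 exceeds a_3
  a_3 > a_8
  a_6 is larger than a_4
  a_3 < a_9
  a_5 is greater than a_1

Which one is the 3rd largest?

a_9

Chaining the given pairs: a_4 < a_1 < a_5 < a_10 < a_8 < a_3 < a_9 < a_12 < a_6.
The 3rd largest is a_9.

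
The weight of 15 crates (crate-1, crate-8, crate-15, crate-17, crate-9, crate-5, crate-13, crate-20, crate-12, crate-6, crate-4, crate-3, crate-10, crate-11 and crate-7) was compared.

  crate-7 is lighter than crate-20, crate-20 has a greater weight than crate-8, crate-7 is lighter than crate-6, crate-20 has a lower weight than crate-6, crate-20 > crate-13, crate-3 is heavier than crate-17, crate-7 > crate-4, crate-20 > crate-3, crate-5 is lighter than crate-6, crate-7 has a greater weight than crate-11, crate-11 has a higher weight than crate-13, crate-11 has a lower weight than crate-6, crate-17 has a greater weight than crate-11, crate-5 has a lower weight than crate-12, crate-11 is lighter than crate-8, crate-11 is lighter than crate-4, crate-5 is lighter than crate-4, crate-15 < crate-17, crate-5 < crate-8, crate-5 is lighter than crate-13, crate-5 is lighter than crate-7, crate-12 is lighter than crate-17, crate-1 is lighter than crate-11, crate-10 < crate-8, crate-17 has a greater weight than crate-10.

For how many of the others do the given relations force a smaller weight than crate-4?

4

Directly below crate-4: crate-5, crate-11.
One step further: crate-1, crate-13 (4 so far).
Nothing else is reachable below crate-4; 4 in all.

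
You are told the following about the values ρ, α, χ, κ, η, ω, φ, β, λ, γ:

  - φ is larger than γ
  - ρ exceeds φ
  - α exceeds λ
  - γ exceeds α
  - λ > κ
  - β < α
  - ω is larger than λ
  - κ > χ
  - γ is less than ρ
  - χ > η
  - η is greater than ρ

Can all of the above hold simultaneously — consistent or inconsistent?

inconsistent

Chaining the given relations yields α < γ < φ < ρ < η < χ < κ < λ, so α < λ. But one relation states λ < α. These cannot both hold.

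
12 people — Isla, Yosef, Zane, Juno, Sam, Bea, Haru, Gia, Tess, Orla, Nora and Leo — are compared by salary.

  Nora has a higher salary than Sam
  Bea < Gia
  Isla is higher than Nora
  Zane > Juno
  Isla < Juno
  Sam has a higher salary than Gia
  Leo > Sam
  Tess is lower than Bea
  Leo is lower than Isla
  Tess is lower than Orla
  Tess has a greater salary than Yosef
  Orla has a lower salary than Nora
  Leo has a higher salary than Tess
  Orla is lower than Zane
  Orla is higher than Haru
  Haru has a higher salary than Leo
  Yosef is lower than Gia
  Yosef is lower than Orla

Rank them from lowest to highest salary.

Yosef < Tess < Bea < Gia < Sam < Leo < Haru < Orla < Nora < Isla < Juno < Zane

Nothing is placed below Yosef, so it is least; from there Yosef < Tess; Tess < Bea; Bea < Gia; Gia < Sam; Sam < Leo; Leo < Haru; Haru < Orla; Orla < Nora; Nora < Isla; Isla < Juno; Juno < Zane, each given directly.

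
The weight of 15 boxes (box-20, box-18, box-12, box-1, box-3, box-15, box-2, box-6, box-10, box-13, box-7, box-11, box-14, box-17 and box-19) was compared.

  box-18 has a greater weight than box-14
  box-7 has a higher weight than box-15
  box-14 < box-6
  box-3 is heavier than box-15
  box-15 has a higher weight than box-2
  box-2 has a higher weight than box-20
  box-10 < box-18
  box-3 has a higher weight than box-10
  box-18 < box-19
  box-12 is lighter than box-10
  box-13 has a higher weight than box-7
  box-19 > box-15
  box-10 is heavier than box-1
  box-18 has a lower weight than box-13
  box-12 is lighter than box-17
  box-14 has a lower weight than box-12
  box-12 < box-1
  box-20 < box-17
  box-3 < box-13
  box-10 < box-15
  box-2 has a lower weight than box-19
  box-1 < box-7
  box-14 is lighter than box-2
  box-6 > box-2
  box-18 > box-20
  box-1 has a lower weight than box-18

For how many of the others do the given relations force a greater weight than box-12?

Directly above box-12: box-1, box-10, box-17.
One step further: box-15, box-7, box-18, box-3 (7 so far).
One step further: box-19, box-13 (9 so far).
Nothing else is reachable above box-12; 9 in all.

9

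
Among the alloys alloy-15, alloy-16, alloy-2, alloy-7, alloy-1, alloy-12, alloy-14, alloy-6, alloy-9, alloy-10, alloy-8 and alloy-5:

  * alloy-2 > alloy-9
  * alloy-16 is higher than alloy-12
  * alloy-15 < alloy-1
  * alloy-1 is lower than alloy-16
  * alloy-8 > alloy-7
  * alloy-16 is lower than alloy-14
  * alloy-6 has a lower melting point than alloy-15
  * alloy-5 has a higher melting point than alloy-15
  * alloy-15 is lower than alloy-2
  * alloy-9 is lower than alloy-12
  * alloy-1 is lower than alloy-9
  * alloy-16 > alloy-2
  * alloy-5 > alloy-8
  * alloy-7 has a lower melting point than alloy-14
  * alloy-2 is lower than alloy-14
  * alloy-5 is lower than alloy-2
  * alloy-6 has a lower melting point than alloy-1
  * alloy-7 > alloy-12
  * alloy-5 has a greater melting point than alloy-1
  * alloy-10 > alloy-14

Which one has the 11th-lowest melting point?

alloy-14

The consecutive relations fix a unique order: alloy-6 < alloy-15 < alloy-1 < alloy-9 < alloy-12 < alloy-7 < alloy-8 < alloy-5 < alloy-2 < alloy-16 < alloy-14 < alloy-10.
The 11th smallest is alloy-14.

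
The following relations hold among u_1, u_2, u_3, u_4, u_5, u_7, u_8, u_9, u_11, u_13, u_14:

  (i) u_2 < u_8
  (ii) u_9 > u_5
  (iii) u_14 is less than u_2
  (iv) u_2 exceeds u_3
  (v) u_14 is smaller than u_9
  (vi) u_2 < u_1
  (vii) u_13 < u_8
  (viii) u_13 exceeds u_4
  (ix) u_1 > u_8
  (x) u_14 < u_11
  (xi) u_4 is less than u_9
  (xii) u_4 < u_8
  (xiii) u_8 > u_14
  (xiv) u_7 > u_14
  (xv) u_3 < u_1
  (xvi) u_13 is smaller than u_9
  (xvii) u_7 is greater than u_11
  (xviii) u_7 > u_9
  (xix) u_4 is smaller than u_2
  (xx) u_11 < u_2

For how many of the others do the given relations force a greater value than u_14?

From u_14 the given relations immediately reach u_11, u_2, u_8, u_9, u_7.
From those, u_1 — 6 in total.
No other element is forced above u_14 by the given relations, so the count is 6.

6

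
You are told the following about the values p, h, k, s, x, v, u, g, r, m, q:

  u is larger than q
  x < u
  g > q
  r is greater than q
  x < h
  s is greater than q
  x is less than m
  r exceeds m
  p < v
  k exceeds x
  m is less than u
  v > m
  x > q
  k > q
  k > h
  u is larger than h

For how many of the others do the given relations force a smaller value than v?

From v the given relations immediately reach m, p.
From those, x — 3 in total.
From those, q — 4 in total.
Nothing else is reachable below v; 4 in all.

4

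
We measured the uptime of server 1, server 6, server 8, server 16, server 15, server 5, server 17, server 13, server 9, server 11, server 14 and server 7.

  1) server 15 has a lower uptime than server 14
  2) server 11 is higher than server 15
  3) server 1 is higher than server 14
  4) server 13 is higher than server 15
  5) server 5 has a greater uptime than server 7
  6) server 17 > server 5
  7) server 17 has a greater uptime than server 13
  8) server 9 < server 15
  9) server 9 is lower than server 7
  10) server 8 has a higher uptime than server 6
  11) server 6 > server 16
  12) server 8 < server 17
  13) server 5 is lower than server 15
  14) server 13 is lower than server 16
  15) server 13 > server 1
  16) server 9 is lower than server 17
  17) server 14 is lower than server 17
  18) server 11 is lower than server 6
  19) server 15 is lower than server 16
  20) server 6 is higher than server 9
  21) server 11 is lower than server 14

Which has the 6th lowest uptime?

server 14

Piecing the relations together gives one ordering: server 9 < server 7 < server 5 < server 15 < server 11 < server 14 < server 1 < server 13 < server 16 < server 6 < server 8 < server 17.
The 6th smallest is server 14.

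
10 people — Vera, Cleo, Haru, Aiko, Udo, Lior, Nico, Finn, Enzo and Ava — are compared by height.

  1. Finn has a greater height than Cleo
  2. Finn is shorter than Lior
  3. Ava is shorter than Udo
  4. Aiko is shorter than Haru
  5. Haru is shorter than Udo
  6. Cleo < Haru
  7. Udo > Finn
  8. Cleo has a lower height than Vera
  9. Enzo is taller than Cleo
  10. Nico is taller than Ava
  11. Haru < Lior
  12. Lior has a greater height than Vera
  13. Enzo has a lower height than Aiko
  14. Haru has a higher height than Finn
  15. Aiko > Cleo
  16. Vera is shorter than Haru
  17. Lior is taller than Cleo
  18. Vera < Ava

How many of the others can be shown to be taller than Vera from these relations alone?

5

From Vera the given relations immediately reach Ava, Haru, Lior.
From those, Udo, Nico — 5 in total.
No other element is forced above Vera by the given relations, so the count is 5.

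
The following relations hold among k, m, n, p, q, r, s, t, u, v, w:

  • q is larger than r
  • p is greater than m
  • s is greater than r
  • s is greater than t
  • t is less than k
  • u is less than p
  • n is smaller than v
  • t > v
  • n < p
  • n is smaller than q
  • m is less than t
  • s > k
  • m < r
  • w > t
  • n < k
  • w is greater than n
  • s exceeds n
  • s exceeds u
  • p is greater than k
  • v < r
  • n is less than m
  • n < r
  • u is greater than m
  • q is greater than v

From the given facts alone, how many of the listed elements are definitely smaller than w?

4

The elements the relations force below w are n, v, m, t — no chain reaches any other.
That is 4.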